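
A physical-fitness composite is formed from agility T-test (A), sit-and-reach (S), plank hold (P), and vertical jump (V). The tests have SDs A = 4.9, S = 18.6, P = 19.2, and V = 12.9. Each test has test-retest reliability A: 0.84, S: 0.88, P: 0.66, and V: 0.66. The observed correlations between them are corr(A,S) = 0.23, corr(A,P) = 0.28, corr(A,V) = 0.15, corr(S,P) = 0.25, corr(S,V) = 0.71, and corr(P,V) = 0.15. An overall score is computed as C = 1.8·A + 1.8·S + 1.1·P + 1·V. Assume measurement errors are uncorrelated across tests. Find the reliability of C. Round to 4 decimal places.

0.8867

Var(C) = 1.8²·4.9² + 1.8²·18.6² + 1.1²·19.2² + 12.9² + 2·[3.24·4.9·18.6·0.23 + 1.98·4.9·19.2·0.28 + 1.8·4.9·12.9·0.15 + 1.98·18.6·19.2·0.25 + 1.8·18.6·12.9·0.71 + 1.1·19.2·12.9·0.15] = 1811.17 + 1322.85 = 3134.02.
Under uncorrelated errors the observed covariances equal the true-score covariances, so only the own-variance terms attenuate.
True-score variance = [1.8²·4.9²·0.84 + 1.8²·18.6²·0.88 + 1.1²·19.2²·0.66 + 12.9²·0.66] + 1322.85 = 1455.97 + 1322.85 = 2778.83.
Reliability = 2778.83 / 3134.02 = 0.8867.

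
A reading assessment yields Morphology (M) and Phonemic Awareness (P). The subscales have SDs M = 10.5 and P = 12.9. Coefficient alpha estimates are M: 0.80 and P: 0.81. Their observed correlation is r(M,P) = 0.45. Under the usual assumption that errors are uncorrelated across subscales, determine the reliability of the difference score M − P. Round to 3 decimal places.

Var(M−P) = 10.5² + 12.9² − 2·10.5·12.9·0.45 = 276.66 − 121.905 = 154.755.
With uncorrelated errors the cross-covariances are all true-score covariance, so they carry over unchanged; only the diagonal terms shrink to ρᵢσᵢ².
True-score variance = [10.5²·0.80 + 12.9²·0.81] − 121.905 = 222.992 − 121.905 = 101.087.
Reliability = 101.087 / 154.755 = 0.653.

0.653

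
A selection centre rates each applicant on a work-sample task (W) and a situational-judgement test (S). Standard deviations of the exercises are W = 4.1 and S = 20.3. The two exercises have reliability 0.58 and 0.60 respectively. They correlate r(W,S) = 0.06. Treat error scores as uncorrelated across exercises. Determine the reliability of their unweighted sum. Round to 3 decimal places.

0.608

Var(W+S) = 4.1² + 20.3² + 2·[4.1·20.3·0.06] = 428.9 + 9.9876 = 438.888.
Under uncorrelated errors the observed covariances equal the true-score covariances, so only the own-variance terms attenuate.
True-score variance = [4.1²·0.58 + 20.3²·0.60] + 9.9876 = 257.004 + 9.9876 = 266.991.
Reliability = 266.991 / 438.888 = 0.608.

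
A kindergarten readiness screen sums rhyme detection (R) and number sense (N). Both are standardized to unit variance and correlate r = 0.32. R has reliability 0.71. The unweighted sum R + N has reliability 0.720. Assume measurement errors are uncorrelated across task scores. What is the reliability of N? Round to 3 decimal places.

Var(R+N) = 2 + 2·0.32 = 2.640.
True-score variance = ρ_R + ρ_N + 2·0.32, so 0.720 = (0.71 + ρ_N + 0.64) / 2.640.
ρ_N = 0.720·2.640 − 0.71 − 0.64 = 0.551.

0.551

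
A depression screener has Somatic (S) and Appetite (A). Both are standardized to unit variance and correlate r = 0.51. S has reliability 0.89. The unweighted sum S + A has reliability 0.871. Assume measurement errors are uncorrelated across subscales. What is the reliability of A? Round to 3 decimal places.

Var(S+A) = 2 + 2·0.51 = 3.020.
True-score variance = ρ_S + ρ_A + 2·0.51, so 0.871 = (0.89 + ρ_A + 1.02) / 3.020.
ρ_A = 0.871·3.020 − 0.89 − 1.02 = 0.720.

0.720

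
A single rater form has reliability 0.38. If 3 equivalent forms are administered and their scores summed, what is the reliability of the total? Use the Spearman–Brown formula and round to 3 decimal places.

0.648

ρ_k = kρ / (1 + (k−1)ρ) = 3·0.38 / (1 + 2·0.38) = 1.140 / 1.760 = 0.648.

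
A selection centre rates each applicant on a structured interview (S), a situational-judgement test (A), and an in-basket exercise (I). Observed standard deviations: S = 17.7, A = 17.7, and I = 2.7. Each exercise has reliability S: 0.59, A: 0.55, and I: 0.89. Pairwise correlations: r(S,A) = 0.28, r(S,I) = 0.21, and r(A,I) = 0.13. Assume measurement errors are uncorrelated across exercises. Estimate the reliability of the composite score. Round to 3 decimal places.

Var(S+A+I) = 17.7² + 17.7² + 2.7² + 2·[17.7·17.7·0.28 + 17.7·2.7·0.21 + 17.7·2.7·0.13] = 633.87 + 207.94 = 841.81.
Because errors are independent across components, Cov(Tᵢ,Tⱼ) = Cov(Xᵢ,Xⱼ); the off-diagonal part of the true-score variance is the same as above.
True-score variance = [17.7²·0.59 + 17.7²·0.55 + 2.7²·0.89] + 207.94 = 363.639 + 207.94 = 571.578.
Reliability = 571.578 / 841.81 = 0.679.

0.679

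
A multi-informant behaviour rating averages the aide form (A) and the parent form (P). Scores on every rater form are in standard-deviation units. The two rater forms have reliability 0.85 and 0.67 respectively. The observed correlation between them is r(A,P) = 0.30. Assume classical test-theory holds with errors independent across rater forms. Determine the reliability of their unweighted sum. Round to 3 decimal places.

0.815

Var(A+P) = 2 + 2·[0.30] = 2 + 0.6 = 2.6.
Under uncorrelated errors the observed covariances equal the true-score covariances, so only the own-variance terms attenuate.
True-score variance = [0.85 + 0.67] + 0.6 = 1.52 + 0.6 = 2.12.
Reliability = 2.12 / 2.6 = 0.815.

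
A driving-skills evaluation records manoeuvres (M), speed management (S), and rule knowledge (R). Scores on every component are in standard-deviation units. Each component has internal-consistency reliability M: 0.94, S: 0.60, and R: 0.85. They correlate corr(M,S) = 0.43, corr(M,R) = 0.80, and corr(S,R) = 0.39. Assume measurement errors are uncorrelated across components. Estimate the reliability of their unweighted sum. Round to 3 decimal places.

Var(M+S+R) = 3 + 2·[0.43 + 0.80 + 0.39] = 3 + 3.24 = 6.24.
Because errors are independent across components, Cov(Tᵢ,Tⱼ) = Cov(Xᵢ,Xⱼ); the off-diagonal part of the true-score variance is the same as above.
True-score variance = [0.94 + 0.60 + 0.85] + 3.24 = 2.39 + 3.24 = 5.63.
Reliability = 5.63 / 6.24 = 0.902.

0.902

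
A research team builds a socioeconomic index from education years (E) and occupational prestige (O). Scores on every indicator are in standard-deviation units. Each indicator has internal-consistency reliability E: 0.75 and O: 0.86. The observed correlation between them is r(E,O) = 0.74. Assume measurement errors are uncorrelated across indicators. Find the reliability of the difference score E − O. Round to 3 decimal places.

Var(E−O) = 1 + 1 − 2·0.74 = 2 − 1.48 = 0.52.
Under uncorrelated errors the observed covariances equal the true-score covariances, so only the own-variance terms attenuate.
True-score variance = [0.75 + 0.86] − 1.48 = 1.61 − 1.48 = 0.13.
Reliability = 0.13 / 0.52 = 0.250.

0.250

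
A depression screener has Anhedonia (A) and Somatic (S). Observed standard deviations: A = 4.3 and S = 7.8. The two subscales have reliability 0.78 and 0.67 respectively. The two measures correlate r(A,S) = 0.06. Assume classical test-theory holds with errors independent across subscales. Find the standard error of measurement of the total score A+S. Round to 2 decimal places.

4.91

Var(total) = 79.33 + 4.0248 = 83.3548.
True-score variance = 55.185 + 4.0248 = 59.2098, so reliability = 0.7103.
Error variance = 83.3548 − 59.2098 = 24.145; SEM = √24.145 = 4.91.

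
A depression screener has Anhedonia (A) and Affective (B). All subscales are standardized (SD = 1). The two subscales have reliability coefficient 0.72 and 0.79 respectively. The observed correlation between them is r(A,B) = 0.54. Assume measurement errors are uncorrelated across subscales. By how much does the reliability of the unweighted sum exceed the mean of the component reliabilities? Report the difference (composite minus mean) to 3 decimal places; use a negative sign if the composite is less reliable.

Var(sum) = 2 + 1.08 = 3.08; true-score variance = 1.51 + 1.08 = 2.59; composite reliability = 0.8409.
Mean component reliability = 0.7550.
Difference = 0.8409 − 0.7550 = 0.086.

0.086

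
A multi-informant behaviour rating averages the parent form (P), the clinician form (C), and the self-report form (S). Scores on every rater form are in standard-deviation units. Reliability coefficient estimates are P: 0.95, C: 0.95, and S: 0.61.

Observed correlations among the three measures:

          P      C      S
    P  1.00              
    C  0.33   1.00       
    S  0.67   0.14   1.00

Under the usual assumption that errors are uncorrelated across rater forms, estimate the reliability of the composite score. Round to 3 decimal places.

0.907

Var(P+C+S) = 3 + 2·[0.33 + 0.67 + 0.14] = 3 + 2.28 = 5.28.
Because errors are independent across components, Cov(Tᵢ,Tⱼ) = Cov(Xᵢ,Xⱼ); the off-diagonal part of the true-score variance is the same as above.
True-score variance = [0.95 + 0.95 + 0.61] + 2.28 = 2.51 + 2.28 = 4.79.
Reliability = 4.79 / 5.28 = 0.907.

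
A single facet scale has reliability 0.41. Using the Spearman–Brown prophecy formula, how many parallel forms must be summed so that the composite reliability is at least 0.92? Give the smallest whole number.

k ≥ ρ*(1−ρ₁)/(ρ₁(1−ρ*)) = 0.92·0.59 / (0.41·0.08) = 16.549.
Smallest integer k = 17.

17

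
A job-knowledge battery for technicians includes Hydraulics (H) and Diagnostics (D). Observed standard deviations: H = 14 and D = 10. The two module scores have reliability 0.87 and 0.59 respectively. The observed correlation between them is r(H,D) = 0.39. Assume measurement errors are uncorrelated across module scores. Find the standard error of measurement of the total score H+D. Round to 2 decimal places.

8.15

Var(total) = 296 + 109.2 = 405.2.
True-score variance = 229.52 + 109.2 = 338.72, so reliability = 0.8359.
Error variance = 405.2 − 338.72 = 66.48; SEM = √66.48 = 8.15.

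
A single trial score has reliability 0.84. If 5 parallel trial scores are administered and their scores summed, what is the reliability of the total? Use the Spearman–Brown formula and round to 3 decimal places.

0.963

ρ_k = kρ / (1 + (k−1)ρ) = 5·0.84 / (1 + 4·0.84) = 4.200 / 4.360 = 0.963.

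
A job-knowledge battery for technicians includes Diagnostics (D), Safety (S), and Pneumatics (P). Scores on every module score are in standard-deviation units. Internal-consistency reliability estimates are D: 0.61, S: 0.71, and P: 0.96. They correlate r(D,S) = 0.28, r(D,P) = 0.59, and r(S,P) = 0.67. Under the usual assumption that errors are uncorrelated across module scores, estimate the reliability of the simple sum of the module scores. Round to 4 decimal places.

Var(D+S+P) = 3 + 2·[0.28 + 0.59 + 0.67] = 3 + 3.08 = 6.08.
With uncorrelated errors the cross-covariances are all true-score covariance, so they carry over unchanged; only the diagonal terms shrink to ρᵢσᵢ².
True-score variance = [0.61 + 0.71 + 0.96] + 3.08 = 2.28 + 3.08 = 5.36.
Reliability = 5.36 / 6.08 = 0.8816.

0.8816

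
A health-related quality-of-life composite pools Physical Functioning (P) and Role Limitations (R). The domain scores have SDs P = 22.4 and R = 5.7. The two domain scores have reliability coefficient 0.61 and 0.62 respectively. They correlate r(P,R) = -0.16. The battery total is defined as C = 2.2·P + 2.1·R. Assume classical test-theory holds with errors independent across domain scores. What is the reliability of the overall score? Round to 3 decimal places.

0.580

Var(C) = 2.2²·22.4² + 2.1²·5.7² + 2·[4.62·22.4·5.7·(-0.16)] = 2571.8 − 188.762 = 2383.04.
Under uncorrelated errors the observed covariances equal the true-score covariances, so only the own-variance terms attenuate.
True-score variance = [2.2²·22.4²·0.61 + 2.1²·5.7²·0.62] − 188.762 = 1570.23 − 188.762 = 1381.47.
Reliability = 1381.47 / 2383.04 = 0.580.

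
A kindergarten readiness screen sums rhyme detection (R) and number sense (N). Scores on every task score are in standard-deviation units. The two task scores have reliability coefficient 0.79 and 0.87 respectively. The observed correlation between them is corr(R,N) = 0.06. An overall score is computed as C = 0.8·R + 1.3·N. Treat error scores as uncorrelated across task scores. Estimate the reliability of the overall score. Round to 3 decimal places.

0.856

Var(C) = 0.8² + 1.3² + 2·[1.04·0.06] = 2.33 + 0.1248 = 2.4548.
Under uncorrelated errors the observed covariances equal the true-score covariances, so only the own-variance terms attenuate.
True-score variance = [0.8²·0.79 + 1.3²·0.87] + 0.1248 = 1.9759 + 0.1248 = 2.1007.
Reliability = 2.1007 / 2.4548 = 0.856.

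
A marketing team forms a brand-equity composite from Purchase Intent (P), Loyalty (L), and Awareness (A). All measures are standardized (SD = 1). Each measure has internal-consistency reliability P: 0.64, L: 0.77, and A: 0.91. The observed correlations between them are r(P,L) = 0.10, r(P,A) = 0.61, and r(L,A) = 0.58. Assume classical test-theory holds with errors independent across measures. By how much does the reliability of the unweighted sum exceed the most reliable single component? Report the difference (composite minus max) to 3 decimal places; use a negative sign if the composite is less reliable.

-0.032

Var(sum) = 3 + 2.58 = 5.58; true-score variance = 2.32 + 2.58 = 4.9; composite reliability = 0.8781.
Max component reliability = 0.9100.
Difference = 0.8781 − 0.9100 = -0.032.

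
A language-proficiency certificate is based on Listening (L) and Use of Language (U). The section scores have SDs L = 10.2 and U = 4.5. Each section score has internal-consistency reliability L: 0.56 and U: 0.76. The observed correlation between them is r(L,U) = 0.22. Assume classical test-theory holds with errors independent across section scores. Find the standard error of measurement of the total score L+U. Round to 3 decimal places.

7.116

Var(total) = 124.29 + 20.196 = 144.486.
True-score variance = 73.6524 + 20.196 = 93.8484, so reliability = 0.6495.
Error variance = 144.486 − 93.8484 = 50.6376; SEM = √50.6376 = 7.116.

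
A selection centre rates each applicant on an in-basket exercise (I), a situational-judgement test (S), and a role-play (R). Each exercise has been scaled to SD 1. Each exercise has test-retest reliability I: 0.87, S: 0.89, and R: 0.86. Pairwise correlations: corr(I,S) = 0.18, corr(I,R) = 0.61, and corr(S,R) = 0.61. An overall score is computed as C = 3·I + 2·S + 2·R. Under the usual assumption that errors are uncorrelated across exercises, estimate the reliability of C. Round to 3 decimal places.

Var(C) = 3² + 2² + 2² + 2·[6·0.18 + 6·0.61 + 4·0.61] = 17 + 14.36 = 31.36.
Because errors are independent across components, Cov(Tᵢ,Tⱼ) = Cov(Xᵢ,Xⱼ); the off-diagonal part of the true-score variance is the same as above.
True-score variance = [3²·0.87 + 2²·0.89 + 2²·0.86] + 14.36 = 14.83 + 14.36 = 29.19.
Reliability = 29.19 / 31.36 = 0.931.

0.931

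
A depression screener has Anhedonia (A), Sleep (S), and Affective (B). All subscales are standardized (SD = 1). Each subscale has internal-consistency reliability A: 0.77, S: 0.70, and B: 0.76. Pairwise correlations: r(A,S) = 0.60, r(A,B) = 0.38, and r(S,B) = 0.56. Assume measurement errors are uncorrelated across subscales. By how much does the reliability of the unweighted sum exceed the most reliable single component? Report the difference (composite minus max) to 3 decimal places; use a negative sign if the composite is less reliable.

Var(sum) = 3 + 3.08 = 6.08; true-score variance = 2.23 + 3.08 = 5.31; composite reliability = 0.8734.
Max component reliability = 0.7700.
Difference = 0.8734 − 0.7700 = 0.103.

0.103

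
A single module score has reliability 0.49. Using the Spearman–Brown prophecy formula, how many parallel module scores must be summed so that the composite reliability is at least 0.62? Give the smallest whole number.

k ≥ ρ*(1−ρ₁)/(ρ₁(1−ρ*)) = 0.62·0.51 / (0.49·0.38) = 1.698.
Smallest integer k = 2.

2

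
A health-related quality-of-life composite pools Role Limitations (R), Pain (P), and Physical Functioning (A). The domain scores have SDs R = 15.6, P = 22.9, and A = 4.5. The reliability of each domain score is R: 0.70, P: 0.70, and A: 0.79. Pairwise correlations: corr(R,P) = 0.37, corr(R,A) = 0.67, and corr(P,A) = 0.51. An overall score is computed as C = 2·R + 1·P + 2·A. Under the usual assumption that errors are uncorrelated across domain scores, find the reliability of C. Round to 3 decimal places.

Var(C) = 2²·15.6² + 22.9² + 2²·4.5² + 2·[2·15.6·22.9·0.37 + 4·15.6·4.5·0.67 + 2·22.9·4.5·0.51] = 1578.85 + 1115.21 = 2694.06.
Under uncorrelated errors the observed covariances equal the true-score covariances, so only the own-variance terms attenuate.
True-score variance = [2²·15.6²·0.70 + 22.9²·0.70 + 2²·4.5²·0.79] + 1115.21 = 1112.48 + 1115.21 = 2227.69.
Reliability = 2227.69 / 2694.06 = 0.827.

0.827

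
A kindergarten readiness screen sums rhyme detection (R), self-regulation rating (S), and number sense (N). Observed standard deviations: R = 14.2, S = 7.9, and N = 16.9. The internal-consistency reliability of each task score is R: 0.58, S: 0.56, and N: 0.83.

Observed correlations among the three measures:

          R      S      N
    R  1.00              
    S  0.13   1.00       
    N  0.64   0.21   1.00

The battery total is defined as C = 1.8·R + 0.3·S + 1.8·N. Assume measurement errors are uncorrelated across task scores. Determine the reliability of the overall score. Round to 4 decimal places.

0.8346

Var(C) = 1.8²·14.2² + 0.3²·7.9² + 1.8²·16.9² + 2·[0.54·14.2·7.9·0.13 + 3.24·14.2·16.9·0.64 + 0.54·7.9·16.9·0.21] = 1584.31 + 1041.28 = 2625.58.
Under uncorrelated errors the observed covariances equal the true-score covariances, so only the own-variance terms attenuate.
True-score variance = [1.8²·14.2²·0.58 + 0.3²·7.9²·0.56 + 1.8²·16.9²·0.83] + 1041.28 = 1150.13 + 1041.28 = 2191.4.
Reliability = 2191.4 / 2625.58 = 0.8346.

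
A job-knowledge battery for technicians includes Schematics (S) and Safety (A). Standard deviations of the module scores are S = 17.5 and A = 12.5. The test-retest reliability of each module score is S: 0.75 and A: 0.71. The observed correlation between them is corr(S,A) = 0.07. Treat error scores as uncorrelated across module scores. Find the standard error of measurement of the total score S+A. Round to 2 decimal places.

Var(total) = 462.5 + 30.625 = 493.125.
True-score variance = 340.625 + 30.625 = 371.25, so reliability = 0.7529.
Error variance = 493.125 − 371.25 = 121.875; SEM = √121.875 = 11.04.

11.04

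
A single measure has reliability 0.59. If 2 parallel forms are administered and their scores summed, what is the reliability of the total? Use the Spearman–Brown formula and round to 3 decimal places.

ρ_k = kρ / (1 + (k−1)ρ) = 2·0.59 / (1 + 1·0.59) = 1.180 / 1.590 = 0.742.

0.742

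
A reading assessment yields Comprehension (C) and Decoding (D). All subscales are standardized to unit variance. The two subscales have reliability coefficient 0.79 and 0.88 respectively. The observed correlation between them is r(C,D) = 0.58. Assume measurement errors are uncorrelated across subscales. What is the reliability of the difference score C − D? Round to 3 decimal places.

0.607

Var(C−D) = 1 + 1 − 2·0.58 = 2 − 1.16 = 0.84.
Under uncorrelated errors the observed covariances equal the true-score covariances, so only the own-variance terms attenuate.
True-score variance = [0.79 + 0.88] − 1.16 = 1.67 − 1.16 = 0.51.
Reliability = 0.51 / 0.84 = 0.607.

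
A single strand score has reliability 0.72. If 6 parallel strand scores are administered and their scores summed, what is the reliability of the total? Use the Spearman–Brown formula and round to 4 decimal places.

ρ_k = kρ / (1 + (k−1)ρ) = 6·0.72 / (1 + 5·0.72) = 4.320 / 4.600 = 0.9391.

0.9391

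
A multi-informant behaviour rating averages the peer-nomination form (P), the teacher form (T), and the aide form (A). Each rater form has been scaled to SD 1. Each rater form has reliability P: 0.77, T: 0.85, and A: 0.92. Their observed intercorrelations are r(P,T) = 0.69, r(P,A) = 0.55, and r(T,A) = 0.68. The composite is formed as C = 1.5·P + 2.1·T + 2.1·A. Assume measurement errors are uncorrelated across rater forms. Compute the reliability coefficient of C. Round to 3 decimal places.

Var(C) = 1.5² + 2.1² + 2.1² + 2·[3.15·0.69 + 3.15·0.55 + 4.41·0.68] = 11.07 + 13.8096 = 24.8796.
With uncorrelated errors the cross-covariances are all true-score covariance, so they carry over unchanged; only the diagonal terms shrink to ρᵢσᵢ².
True-score variance = [1.5²·0.77 + 2.1²·0.85 + 2.1²·0.92] + 13.8096 = 9.5382 + 13.8096 = 23.3478.
Reliability = 23.3478 / 24.8796 = 0.938.

0.938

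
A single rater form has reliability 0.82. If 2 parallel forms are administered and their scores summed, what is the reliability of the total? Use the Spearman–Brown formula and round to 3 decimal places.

0.901

ρ_k = kρ / (1 + (k−1)ρ) = 2·0.82 / (1 + 1·0.82) = 1.640 / 1.820 = 0.901.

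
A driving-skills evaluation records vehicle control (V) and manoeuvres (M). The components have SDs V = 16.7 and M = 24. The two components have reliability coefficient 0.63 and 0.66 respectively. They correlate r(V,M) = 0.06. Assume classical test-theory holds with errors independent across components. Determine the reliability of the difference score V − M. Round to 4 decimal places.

Var(V−M) = 16.7² + 24² − 2·16.7·24·0.06 = 854.89 − 48.096 = 806.794.
With uncorrelated errors the cross-covariances are all true-score covariance, so they carry over unchanged; only the diagonal terms shrink to ρᵢσᵢ².
True-score variance = [16.7²·0.63 + 24²·0.66] − 48.096 = 555.861 − 48.096 = 507.765.
Reliability = 507.765 / 806.794 = 0.6294.

0.6294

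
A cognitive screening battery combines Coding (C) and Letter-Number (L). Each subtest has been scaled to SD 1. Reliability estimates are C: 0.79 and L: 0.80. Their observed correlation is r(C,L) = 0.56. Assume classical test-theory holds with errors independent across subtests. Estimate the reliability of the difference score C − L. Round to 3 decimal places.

Var(C−L) = 1 + 1 − 2·0.56 = 2 − 1.12 = 0.88.
With uncorrelated errors the cross-covariances are all true-score covariance, so they carry over unchanged; only the diagonal terms shrink to ρᵢσᵢ².
True-score variance = [0.79 + 0.80] − 1.12 = 1.59 − 1.12 = 0.47.
Reliability = 0.47 / 0.88 = 0.534.

0.534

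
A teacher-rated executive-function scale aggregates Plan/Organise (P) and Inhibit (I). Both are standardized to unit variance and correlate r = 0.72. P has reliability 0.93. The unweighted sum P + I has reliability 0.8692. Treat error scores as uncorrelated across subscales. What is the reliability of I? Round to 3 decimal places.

0.620

Var(P+I) = 2 + 2·0.72 = 3.440.
True-score variance = ρ_P + ρ_I + 2·0.72, so 0.8692 = (0.93 + ρ_I + 1.44) / 3.440.
ρ_I = 0.8692·3.440 − 0.93 − 1.44 = 0.620.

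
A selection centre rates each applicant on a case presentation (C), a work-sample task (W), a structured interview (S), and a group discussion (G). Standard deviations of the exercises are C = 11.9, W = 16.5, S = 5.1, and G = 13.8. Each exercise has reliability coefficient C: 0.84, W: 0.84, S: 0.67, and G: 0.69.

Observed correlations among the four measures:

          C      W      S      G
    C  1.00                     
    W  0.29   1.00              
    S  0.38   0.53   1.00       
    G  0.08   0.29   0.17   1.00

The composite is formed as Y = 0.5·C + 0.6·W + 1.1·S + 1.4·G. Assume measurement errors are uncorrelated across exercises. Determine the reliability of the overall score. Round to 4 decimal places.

0.8208

Var(Y) = 0.5²·11.9² + 0.6²·16.5² + 1.1²·5.1² + 1.4²·13.8² + 2·[0.3·11.9·16.5·0.29 + 0.55·11.9·5.1·0.38 + 0.7·11.9·13.8·0.08 + 0.66·16.5·5.1·0.53 + 0.84·16.5·13.8·0.29 + 1.54·5.1·13.8·0.17] = 538.147 + 284.584 = 822.731.
Because errors are independent across components, Cov(Tᵢ,Tⱼ) = Cov(Xᵢ,Xⱼ); the off-diagonal part of the true-score variance is the same as above.
True-score variance = [0.5²·11.9²·0.84 + 0.6²·16.5²·0.84 + 1.1²·5.1²·0.67 + 1.4²·13.8²·0.69] + 284.584 = 390.704 + 284.584 = 675.288.
Reliability = 675.288 / 822.731 = 0.8208.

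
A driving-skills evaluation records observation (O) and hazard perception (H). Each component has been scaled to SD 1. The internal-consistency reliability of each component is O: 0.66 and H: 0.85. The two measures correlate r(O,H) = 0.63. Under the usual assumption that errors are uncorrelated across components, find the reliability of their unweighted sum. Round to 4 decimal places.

0.8497

Var(O+H) = 2 + 2·[0.63] = 2 + 1.26 = 3.26.
With uncorrelated errors the cross-covariances are all true-score covariance, so they carry over unchanged; only the diagonal terms shrink to ρᵢσᵢ².
True-score variance = [0.66 + 0.85] + 1.26 = 1.51 + 1.26 = 2.77.
Reliability = 2.77 / 3.26 = 0.8497.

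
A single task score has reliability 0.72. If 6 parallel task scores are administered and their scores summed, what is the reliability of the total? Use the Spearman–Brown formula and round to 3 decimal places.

ρ_k = kρ / (1 + (k−1)ρ) = 6·0.72 / (1 + 5·0.72) = 4.320 / 4.600 = 0.939.

0.939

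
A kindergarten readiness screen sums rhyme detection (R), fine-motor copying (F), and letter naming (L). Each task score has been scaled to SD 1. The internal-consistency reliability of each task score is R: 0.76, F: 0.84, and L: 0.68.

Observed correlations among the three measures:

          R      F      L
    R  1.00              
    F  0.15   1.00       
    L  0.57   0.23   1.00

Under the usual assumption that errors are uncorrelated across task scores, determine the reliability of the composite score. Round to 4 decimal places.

Var(R+F+L) = 3 + 2·[0.15 + 0.57 + 0.23] = 3 + 1.9 = 4.9.
With uncorrelated errors the cross-covariances are all true-score covariance, so they carry over unchanged; only the diagonal terms shrink to ρᵢσᵢ².
True-score variance = [0.76 + 0.84 + 0.68] + 1.9 = 2.28 + 1.9 = 4.18.
Reliability = 4.18 / 4.9 = 0.8531.

0.8531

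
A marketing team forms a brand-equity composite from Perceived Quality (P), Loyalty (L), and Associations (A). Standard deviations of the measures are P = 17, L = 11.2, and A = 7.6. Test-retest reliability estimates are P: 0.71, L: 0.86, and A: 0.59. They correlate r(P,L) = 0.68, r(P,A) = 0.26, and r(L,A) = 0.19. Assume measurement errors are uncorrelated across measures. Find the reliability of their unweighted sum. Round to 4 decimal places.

Var(P+L+A) = 17² + 11.2² + 7.6² + 2·[17·11.2·0.68 + 17·7.6·0.26 + 11.2·7.6·0.19] = 472.2 + 358.474 = 830.674.
With uncorrelated errors the cross-covariances are all true-score covariance, so they carry over unchanged; only the diagonal terms shrink to ρᵢσᵢ².
True-score variance = [17²·0.71 + 11.2²·0.86 + 7.6²·0.59] + 358.474 = 347.147 + 358.474 = 705.62.
Reliability = 705.62 / 830.674 = 0.8495.

0.8495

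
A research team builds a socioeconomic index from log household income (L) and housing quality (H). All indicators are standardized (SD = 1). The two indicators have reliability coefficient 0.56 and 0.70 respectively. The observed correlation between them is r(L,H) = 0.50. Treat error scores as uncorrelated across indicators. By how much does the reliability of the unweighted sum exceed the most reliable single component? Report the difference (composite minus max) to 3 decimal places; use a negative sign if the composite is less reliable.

0.053

Var(sum) = 2 + 1 = 3; true-score variance = 1.26 + 1 = 2.26; composite reliability = 0.7533.
Max component reliability = 0.7000.
Difference = 0.7533 − 0.7000 = 0.053.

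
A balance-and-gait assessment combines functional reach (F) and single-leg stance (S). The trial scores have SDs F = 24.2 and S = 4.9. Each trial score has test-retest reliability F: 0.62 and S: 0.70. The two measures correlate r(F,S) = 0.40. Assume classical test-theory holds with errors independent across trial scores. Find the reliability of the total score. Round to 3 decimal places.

0.674

Var(F+S) = 24.2² + 4.9² + 2·[24.2·4.9·0.40] = 609.65 + 94.864 = 704.514.
Because errors are independent across components, Cov(Tᵢ,Tⱼ) = Cov(Xᵢ,Xⱼ); the off-diagonal part of the true-score variance is the same as above.
True-score variance = [24.2²·0.62 + 4.9²·0.70] + 94.864 = 379.904 + 94.864 = 474.768.
Reliability = 474.768 / 704.514 = 0.674.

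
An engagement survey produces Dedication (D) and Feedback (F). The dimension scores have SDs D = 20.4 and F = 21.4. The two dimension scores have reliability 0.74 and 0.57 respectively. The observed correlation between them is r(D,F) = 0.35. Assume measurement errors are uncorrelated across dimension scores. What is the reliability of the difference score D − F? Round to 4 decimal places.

Var(D−F) = 20.4² + 21.4² − 2·20.4·21.4·0.35 = 874.12 − 305.592 = 568.528.
Under uncorrelated errors the observed covariances equal the true-score covariances, so only the own-variance terms attenuate.
True-score variance = [20.4²·0.74 + 21.4²·0.57] − 305.592 = 568.996 − 305.592 = 263.404.
Reliability = 263.404 / 568.528 = 0.4633.

0.4633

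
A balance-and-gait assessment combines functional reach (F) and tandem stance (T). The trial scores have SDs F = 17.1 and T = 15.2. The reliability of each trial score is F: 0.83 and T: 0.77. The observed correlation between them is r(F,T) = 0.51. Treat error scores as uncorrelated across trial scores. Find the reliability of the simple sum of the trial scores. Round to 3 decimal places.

Var(F+T) = 17.1² + 15.2² + 2·[17.1·15.2·0.51] = 523.45 + 265.118 = 788.568.
Because errors are independent across components, Cov(Tᵢ,Tⱼ) = Cov(Xᵢ,Xⱼ); the off-diagonal part of the true-score variance is the same as above.
True-score variance = [17.1²·0.83 + 15.2²·0.77] + 265.118 = 420.601 + 265.118 = 685.719.
Reliability = 685.719 / 788.568 = 0.870.

0.870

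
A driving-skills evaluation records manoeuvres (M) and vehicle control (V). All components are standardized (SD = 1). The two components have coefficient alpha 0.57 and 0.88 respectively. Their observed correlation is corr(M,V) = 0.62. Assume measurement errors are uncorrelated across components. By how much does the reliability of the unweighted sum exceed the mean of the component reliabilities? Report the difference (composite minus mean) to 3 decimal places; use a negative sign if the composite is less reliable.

Var(sum) = 2 + 1.24 = 3.24; true-score variance = 1.45 + 1.24 = 2.69; composite reliability = 0.8302.
Mean component reliability = 0.7250.
Difference = 0.8302 − 0.7250 = 0.105.

0.105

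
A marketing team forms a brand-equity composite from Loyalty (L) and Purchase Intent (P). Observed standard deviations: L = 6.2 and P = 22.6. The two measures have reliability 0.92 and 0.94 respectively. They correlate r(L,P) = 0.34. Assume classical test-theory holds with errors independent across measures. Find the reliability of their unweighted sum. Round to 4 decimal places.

0.9477

Var(L+P) = 6.2² + 22.6² + 2·[6.2·22.6·0.34] = 549.2 + 95.2816 = 644.482.
Because errors are independent across components, Cov(Tᵢ,Tⱼ) = Cov(Xᵢ,Xⱼ); the off-diagonal part of the true-score variance is the same as above.
True-score variance = [6.2²·0.92 + 22.6²·0.94] + 95.2816 = 515.479 + 95.2816 = 610.761.
Reliability = 610.761 / 644.482 = 0.9477.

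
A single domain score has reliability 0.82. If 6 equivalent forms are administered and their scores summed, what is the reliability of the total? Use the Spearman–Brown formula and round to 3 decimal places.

0.965

ρ_k = kρ / (1 + (k−1)ρ) = 6·0.82 / (1 + 5·0.82) = 4.920 / 5.100 = 0.965.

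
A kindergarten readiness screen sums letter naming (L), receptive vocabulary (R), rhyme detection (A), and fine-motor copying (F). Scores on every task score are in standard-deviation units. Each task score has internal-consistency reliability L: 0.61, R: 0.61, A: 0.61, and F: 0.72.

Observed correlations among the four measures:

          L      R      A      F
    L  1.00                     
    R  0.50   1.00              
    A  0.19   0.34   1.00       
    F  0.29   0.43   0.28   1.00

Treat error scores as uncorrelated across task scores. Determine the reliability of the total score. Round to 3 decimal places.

0.820

Var(L+R+A+F) = 4 + 2·[0.50 + 0.19 + 0.29 + 0.34 + 0.43 + 0.28] = 4 + 4.06 = 8.06.
Because errors are independent across components, Cov(Tᵢ,Tⱼ) = Cov(Xᵢ,Xⱼ); the off-diagonal part of the true-score variance is the same as above.
True-score variance = [0.61 + 0.61 + 0.61 + 0.72] + 4.06 = 2.55 + 4.06 = 6.61.
Reliability = 6.61 / 8.06 = 0.820.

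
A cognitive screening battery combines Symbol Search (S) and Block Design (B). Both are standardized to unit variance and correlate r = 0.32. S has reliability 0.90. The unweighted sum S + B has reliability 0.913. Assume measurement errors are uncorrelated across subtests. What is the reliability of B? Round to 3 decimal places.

Var(S+B) = 2 + 2·0.32 = 2.640.
True-score variance = ρ_S + ρ_B + 2·0.32, so 0.913 = (0.90 + ρ_B + 0.64) / 2.640.
ρ_B = 0.913·2.640 − 0.90 − 0.64 = 0.870.

0.870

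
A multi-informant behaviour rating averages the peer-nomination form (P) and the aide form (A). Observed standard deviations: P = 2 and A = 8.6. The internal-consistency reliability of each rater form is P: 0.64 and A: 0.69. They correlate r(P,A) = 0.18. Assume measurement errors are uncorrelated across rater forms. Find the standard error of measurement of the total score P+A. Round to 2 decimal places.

Var(total) = 77.96 + 6.192 = 84.152.
True-score variance = 53.5924 + 6.192 = 59.7844, so reliability = 0.7104.
Error variance = 84.152 − 59.7844 = 24.3676; SEM = √24.3676 = 4.94.

4.94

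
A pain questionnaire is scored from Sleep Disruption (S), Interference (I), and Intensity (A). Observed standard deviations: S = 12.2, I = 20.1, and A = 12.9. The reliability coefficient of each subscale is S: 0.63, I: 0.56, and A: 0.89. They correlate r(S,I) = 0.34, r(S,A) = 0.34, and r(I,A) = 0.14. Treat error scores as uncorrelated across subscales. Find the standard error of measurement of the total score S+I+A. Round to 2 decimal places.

Var(total) = 719.26 + 346.369 = 1065.63.
True-score variance = 468.12 + 346.369 = 814.489, so reliability = 0.7643.
Error variance = 1065.63 − 814.489 = 251.14; SEM = √251.14 = 15.85.

15.85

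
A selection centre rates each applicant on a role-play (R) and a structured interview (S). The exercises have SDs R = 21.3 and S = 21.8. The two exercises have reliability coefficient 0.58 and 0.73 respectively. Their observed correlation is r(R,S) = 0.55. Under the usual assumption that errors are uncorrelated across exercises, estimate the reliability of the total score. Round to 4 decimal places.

0.7785

Var(R+S) = 21.3² + 21.8² + 2·[21.3·21.8·0.55] = 928.93 + 510.774 = 1439.7.
With uncorrelated errors the cross-covariances are all true-score covariance, so they carry over unchanged; only the diagonal terms shrink to ρᵢσᵢ².
True-score variance = [21.3²·0.58 + 21.8²·0.73] + 510.774 = 610.065 + 510.774 = 1120.84.
Reliability = 1120.84 / 1439.7 = 0.7785.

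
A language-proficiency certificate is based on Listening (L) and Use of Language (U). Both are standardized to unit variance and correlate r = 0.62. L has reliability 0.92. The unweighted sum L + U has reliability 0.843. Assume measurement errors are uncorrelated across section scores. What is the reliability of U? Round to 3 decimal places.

0.571

Var(L+U) = 2 + 2·0.62 = 3.240.
True-score variance = ρ_L + ρ_U + 2·0.62, so 0.843 = (0.92 + ρ_U + 1.24) / 3.240.
ρ_U = 0.843·3.240 − 0.92 − 1.24 = 0.571.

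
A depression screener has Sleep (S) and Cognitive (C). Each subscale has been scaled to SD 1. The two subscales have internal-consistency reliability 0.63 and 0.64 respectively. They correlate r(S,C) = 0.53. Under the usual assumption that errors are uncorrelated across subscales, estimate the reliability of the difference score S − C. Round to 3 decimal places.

0.223

Var(S−C) = 1 + 1 − 2·0.53 = 2 − 1.06 = 0.94.
With uncorrelated errors the cross-covariances are all true-score covariance, so they carry over unchanged; only the diagonal terms shrink to ρᵢσᵢ².
True-score variance = [0.63 + 0.64] − 1.06 = 1.27 − 1.06 = 0.21.
Reliability = 0.21 / 0.94 = 0.223.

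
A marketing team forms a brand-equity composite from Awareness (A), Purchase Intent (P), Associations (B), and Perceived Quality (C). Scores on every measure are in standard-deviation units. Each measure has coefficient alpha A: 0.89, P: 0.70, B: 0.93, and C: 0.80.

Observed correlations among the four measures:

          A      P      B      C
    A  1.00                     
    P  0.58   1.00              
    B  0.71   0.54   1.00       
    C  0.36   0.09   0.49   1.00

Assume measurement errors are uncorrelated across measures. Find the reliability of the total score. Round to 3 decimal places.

Var(A+P+B+C) = 4 + 2·[0.58 + 0.71 + 0.36 + 0.54 + 0.09 + 0.49] = 4 + 5.54 = 9.54.
With uncorrelated errors the cross-covariances are all true-score covariance, so they carry over unchanged; only the diagonal terms shrink to ρᵢσᵢ².
True-score variance = [0.89 + 0.70 + 0.93 + 0.80] + 5.54 = 3.32 + 5.54 = 8.86.
Reliability = 8.86 / 9.54 = 0.929.

0.929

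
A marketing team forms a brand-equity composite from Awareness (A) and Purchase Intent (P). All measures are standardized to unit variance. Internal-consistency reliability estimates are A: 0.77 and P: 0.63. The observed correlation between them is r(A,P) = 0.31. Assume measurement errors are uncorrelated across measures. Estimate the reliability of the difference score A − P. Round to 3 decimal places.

0.565

Var(A−P) = 1 + 1 − 2·0.31 = 2 − 0.62 = 1.38.
Because errors are independent across components, Cov(Tᵢ,Tⱼ) = Cov(Xᵢ,Xⱼ); the off-diagonal part of the true-score variance is the same as above.
True-score variance = [0.77 + 0.63] − 0.62 = 1.4 − 0.62 = 0.78.
Reliability = 0.78 / 1.38 = 0.565.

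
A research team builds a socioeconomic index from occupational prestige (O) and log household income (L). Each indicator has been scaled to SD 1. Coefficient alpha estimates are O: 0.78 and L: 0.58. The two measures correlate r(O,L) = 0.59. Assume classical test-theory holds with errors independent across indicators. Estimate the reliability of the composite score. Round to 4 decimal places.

0.7987

Var(O+L) = 2 + 2·[0.59] = 2 + 1.18 = 3.18.
Because errors are independent across components, Cov(Tᵢ,Tⱼ) = Cov(Xᵢ,Xⱼ); the off-diagonal part of the true-score variance is the same as above.
True-score variance = [0.78 + 0.58] + 1.18 = 1.36 + 1.18 = 2.54.
Reliability = 2.54 / 3.18 = 0.7987.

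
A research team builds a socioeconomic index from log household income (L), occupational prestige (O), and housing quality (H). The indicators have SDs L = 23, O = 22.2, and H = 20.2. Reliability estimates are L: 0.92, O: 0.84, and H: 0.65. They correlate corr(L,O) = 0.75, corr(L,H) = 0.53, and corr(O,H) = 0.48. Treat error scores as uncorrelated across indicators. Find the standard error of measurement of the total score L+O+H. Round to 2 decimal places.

Var(total) = 1429.88 + 1688.88 = 3118.76.
True-score variance = 1165.89 + 1688.88 = 2854.77, so reliability = 0.9154.
Error variance = 3118.76 − 2854.77 = 263.988; SEM = √263.988 = 16.25.

16.25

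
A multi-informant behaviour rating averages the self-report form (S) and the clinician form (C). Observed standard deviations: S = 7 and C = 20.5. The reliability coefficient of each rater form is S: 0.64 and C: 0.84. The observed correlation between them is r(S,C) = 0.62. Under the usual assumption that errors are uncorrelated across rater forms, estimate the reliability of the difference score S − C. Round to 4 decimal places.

Var(S−C) = 7² + 20.5² − 2·7·20.5·0.62 = 469.25 − 177.94 = 291.31.
Because errors are independent across components, Cov(Tᵢ,Tⱼ) = Cov(Xᵢ,Xⱼ); the off-diagonal part of the true-score variance is the same as above.
True-score variance = [7²·0.64 + 20.5²·0.84] − 177.94 = 384.37 − 177.94 = 206.43.
Reliability = 206.43 / 291.31 = 0.7086.

0.7086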